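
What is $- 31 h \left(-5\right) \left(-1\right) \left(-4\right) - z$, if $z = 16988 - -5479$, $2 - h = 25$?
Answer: $-36727$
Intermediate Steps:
$h = -23$ ($h = 2 - 25 = -23$)
$z = 22467$ ($z = 16988 + 5479 = 22467$)
$- 31 h \left(-5\right) \left(-1\right) \left(-4\right) - z = \left(-31\right) \left(-23\right) \left(-5\right) \left(-1\right) \left(-4\right) - 22467 = 713 \cdot 5 \left(-4\right) - 22467 = 713 \left(-20\right) - 22467 = -14260 - 22467 = -36727$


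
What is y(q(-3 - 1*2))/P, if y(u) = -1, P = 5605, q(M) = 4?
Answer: -1/5605 ≈ -0.00017841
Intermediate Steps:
y(q(-3 - 1*2))/P = -1/5605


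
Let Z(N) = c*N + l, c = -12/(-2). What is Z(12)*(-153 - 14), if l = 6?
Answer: -13026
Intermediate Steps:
c = 6 (c = -12*(-½) = 6)
Z(N) = 6 + 6*N (Z(N) = 6*N + 6 = 6 + 6*N)
Z(12)*(-153 - 14) = (6 + 6*12)*(-153 - 14) = (6 + 72)*(-167) = 78*(-167) = -13026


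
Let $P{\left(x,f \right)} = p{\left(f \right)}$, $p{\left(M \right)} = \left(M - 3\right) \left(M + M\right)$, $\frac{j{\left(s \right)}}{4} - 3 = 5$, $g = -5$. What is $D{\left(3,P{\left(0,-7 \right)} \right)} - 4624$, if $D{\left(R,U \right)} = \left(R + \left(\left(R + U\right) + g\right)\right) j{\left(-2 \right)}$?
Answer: $-112$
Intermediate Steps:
$j{\left(s \right)} = 32$ ($j{\left(s \right)} = 12 + 4 \cdot 5 = 12 + 20 = 32$)
$p{\left(M \right)} = 2 M \left(-3 + M\right)$ ($p{\left(M \right)} = \left(M - 3\right) 2 M = \left(-3 + M\right) 2 M = 2 M \left(-3 + M\right)$)
$P{\left(x,f \right)} = 2 f \left(-3 + f\right)$
$D{\left(R,U \right)} = -160 + 32 U + 64 R$ ($D{\left(R,U \right)} = \left(R - \left(5 - R - U\right)\right) 32 = \left(R + \left(-5 + R + U\right)\right) 32 = \left(-5 + U + 2 R\right) 32 = -160 + 32 U + 64 R$)
$D{\left(3,P{\left(0,-7 \right)} \right)} - 4624 = \left(-160 + 32 \cdot 2 \left(-7\right) \left(-3 - 7\right) + 64 \cdot 3\right) - 4624 = \left(-160 + 32 \cdot 2 \left(-7\right) \left(-10\right) + 192\right) - 4624 = \left(-160 + 32 \cdot 140 + 192\right) - 4624 = \left(-160 + 4480 + 192\right) - 4624 = 4512 - 4624 = -112$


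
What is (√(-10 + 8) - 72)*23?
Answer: -1656 + 23*I*√2 ≈ -1656.0 + 32.527*I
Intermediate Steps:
(√(-10 + 8) - 72)*23 = (√(-2) - 72)*23 = (I*√2 - 72)*23 = (-72 + I*√2)*23 = -1656 + 23*I*√2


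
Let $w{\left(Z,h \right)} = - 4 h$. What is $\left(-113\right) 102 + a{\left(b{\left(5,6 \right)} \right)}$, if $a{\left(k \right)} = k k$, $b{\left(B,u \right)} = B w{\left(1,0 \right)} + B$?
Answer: $-11501$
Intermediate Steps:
$b{\left(B,u \right)} = B$ ($b{\left(B,u \right)} = B \left(\left(-4\right) 0\right) + B = B 0 + B = 0 + B = B$)
$a{\left(k \right)} = k^{2}$
$\left(-113\right) 102 + a{\left(b{\left(5,6 \right)} \right)} = \left(-113\right) 102 + 5^{2} = -11526 + 25 = -11501$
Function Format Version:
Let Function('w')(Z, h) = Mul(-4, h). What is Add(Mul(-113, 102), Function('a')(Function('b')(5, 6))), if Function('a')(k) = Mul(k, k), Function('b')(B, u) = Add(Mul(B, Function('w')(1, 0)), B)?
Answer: -11501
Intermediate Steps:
Function('b')(B, u) = B (Function('b')(B, u) = Add(Mul(B, Mul(-4, 0)), B) = Add(Mul(B, 0), B) = Add(0, B) = B)
Function('a')(k) = Pow(k, 2)
Add(Mul(-113, 102), Function('a')(Function('b')(5, 6))) = Add(Mul(-113, 102), Pow(5, 2)) = Add(-11526, 25) = -11501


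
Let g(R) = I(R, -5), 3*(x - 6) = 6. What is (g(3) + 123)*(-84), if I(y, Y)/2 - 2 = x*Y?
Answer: -3948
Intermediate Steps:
x = 8 (x = 6 + (⅓)*6 = 6 + 2 = 8)
I(y, Y) = 4 + 16*Y (I(y, Y) = 4 + 2*(8*Y) = 4 + 16*Y)
g(R) = -76 (g(R) = 4 + 16*(-5) = 4 - 80 = -76)
(g(3) + 123)*(-84) = (-76 + 123)*(-84) = 47*(-84) = -3948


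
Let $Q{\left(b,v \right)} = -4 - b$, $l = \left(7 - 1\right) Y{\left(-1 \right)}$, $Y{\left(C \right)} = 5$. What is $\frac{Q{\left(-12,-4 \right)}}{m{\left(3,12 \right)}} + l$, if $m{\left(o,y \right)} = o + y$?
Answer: $\frac{458}{15} \approx 30.533$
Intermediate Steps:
$l = 30$ ($l = \left(7 - 1\right) 5 = 6 \cdot 5 = 30$)
$\frac{Q{\left(-12,-4 \right)}}{m{\left(3,12 \right)}} + l = \frac{-4 - -12}{3 + 12} + 30 = \frac{-4 + 12}{15} + 30 = 8 \cdot \frac{1}{15} + 30 = \frac{8}{15} + 30 = \frac{458}{15}$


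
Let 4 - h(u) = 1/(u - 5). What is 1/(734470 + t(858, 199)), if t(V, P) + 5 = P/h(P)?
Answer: 775/569248981 ≈ 1.3614e-6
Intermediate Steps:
h(u) = 4 - 1/(-5 + u) (h(u) = 4 - 1/(u - 5) = 4 - 1/(-5 + u))
t(V, P) = -5 + P*(-5 + P)/(-21 + 4*P) (t(V, P) = -5 + P/(((-21 + 4*P)/(-5 + P))) = -5 + P*((-5 + P)/(-21 + 4*P)) = -5 + P*(-5 + P)/(-21 + 4*P))
1/(734470 + t(858, 199)) = 1/(734470 + (105 + 199² - 25*199)/(-21 + 4*199)) = 1/(734470 + (105 + 39601 - 4975)/(-21 + 796)) = 1/(734470 + 34731/775) = 1/(569248981/775) = 775/569248981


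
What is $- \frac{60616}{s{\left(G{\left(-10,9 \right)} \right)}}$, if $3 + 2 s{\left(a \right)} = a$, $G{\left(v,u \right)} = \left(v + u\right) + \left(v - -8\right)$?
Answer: $\frac{60616}{3} \approx 20205.0$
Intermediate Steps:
$G{\left(v,u \right)} = 8 + u + 2 v$ ($G{\left(v,u \right)} = \left(u + v\right) + \left(v + 8\right) = \left(u + v\right) + \left(8 + v\right) = 8 + u + 2 v$)
$s{\left(a \right)} = - \frac{3}{2} + \frac{a}{2}$
$- \frac{60616}{s{\left(G{\left(-10,9 \right)} \right)}} = - \frac{60616}{- \frac{3}{2} + \frac{8 + 9 + 2 \left(-10\right)}{2}} = - \frac{60616}{- \frac{3}{2} + \frac{8 + 9 - 20}{2}} = - \frac{60616}{- \frac{3}{2} + \frac{1}{2} \left(-3\right)} = - \frac{60616}{- \frac{3}{2} - \frac{3}{2}} = - \frac{60616}{-3} = \left(-60616\right) \left(- \frac{1}{3}\right) = \frac{60616}{3}$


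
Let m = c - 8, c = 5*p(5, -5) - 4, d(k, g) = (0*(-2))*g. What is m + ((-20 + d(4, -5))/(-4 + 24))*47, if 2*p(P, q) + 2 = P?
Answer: -103/2 ≈ -51.500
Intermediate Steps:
p(P, q) = -1 + P/2
d(k, g) = 0 (d(k, g) = 0*g = 0)
c = 7/2 (c = 5*(-1 + (½)*5) - 4 = 5*(-1 + 5/2) - 4 = 5*(3/2) - 4 = 15/2 - 4 = 7/2 ≈ 3.5000)
m = -9/2 (m = 7/2 - 8 = -9/2 ≈ -4.5000)
m + ((-20 + d(4, -5))/(-4 + 24))*47 = -9/2 + ((-20 + 0)/(-4 + 24))*47 = -9/2 - 20/20*47 = -9/2 - 20*1/20*47 = -9/2 - 1*47 = -9/2 - 47 = -103/2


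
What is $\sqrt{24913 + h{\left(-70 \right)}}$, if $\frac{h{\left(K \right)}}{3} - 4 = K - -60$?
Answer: $\sqrt{24895} \approx 157.78$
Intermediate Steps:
$h{\left(K \right)} = 192 + 3 K$ ($h{\left(K \right)} = 12 + 3 \left(K - -60\right) = 12 + 3 \left(K + 60\right) = 12 + 3 \left(60 + K\right) = 12 + \left(180 + 3 K\right) = 192 + 3 K$)
$\sqrt{24913 + h{\left(-70 \right)}} = \sqrt{24913 + \left(192 + 3 \left(-70\right)\right)} = \sqrt{24913 + \left(192 - 210\right)} = \sqrt{24913 - 18} = \sqrt{24895}$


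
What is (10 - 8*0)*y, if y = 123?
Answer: 1230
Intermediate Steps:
(10 - 8*0)*y = (10 - 8*0)*123 = (10 + 0)*123 = 10*123 = 1230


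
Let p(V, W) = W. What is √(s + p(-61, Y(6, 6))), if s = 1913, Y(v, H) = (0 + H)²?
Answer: √1949 ≈ 44.147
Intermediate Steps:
Y(v, H) = H²
√(s + p(-61, Y(6, 6))) = √(1913 + 6²) = √(1913 + 36) = √1949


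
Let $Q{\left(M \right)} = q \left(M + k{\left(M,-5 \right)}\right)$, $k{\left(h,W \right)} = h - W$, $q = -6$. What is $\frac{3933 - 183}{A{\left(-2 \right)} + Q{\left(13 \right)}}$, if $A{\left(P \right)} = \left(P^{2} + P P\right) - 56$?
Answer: $- \frac{625}{39} \approx -16.026$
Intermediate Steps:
$A{\left(P \right)} = -56 + 2 P^{2}$ ($A{\left(P \right)} = \left(P^{2} + P^{2}\right) - 56 = 2 P^{2} - 56 = -56 + 2 P^{2}$)
$Q{\left(M \right)} = -30 - 12 M$ ($Q{\left(M \right)} = - 6 \left(M + \left(M - -5\right)\right) = - 6 \left(M + \left(M + 5\right)\right) = - 6 \left(M + \left(5 + M\right)\right) = - 6 \left(5 + 2 M\right) = -30 - 12 M$)
$\frac{3933 - 183}{A{\left(-2 \right)} + Q{\left(13 \right)}} = \frac{3933 - 183}{\left(-56 + 2 \left(-2\right)^{2}\right) - 186} = \frac{3750}{\left(-56 + 2 \cdot 4\right) - 186} = \frac{3750}{\left(-56 + 8\right) - 186} = \frac{3750}{-48 - 186} = \frac{3750}{-234} = 3750 \left(- \frac{1}{234}\right) = - \frac{625}{39}$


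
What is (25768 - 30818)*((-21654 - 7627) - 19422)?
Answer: 245950150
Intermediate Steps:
(25768 - 30818)*((-21654 - 7627) - 19422) = -5050*(-29281 - 19422) = -5050*(-48703) = 245950150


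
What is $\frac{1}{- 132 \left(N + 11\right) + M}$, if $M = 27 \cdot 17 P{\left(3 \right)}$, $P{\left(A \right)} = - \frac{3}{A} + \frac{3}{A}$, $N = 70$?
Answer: $- \frac{1}{10692} \approx -9.3528 \cdot 10^{-5}$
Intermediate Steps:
$P{\left(A \right)} = 0$
$M = 0$ ($M = 27 \cdot 17 \cdot 0 = 459 \cdot 0 = 0$)
$\frac{1}{- 132 \left(N + 11\right) + M} = \frac{1}{- 132 \left(70 + 11\right) + 0} = \frac{1}{\left(-132\right) 81 + 0} = \frac{1}{-10692 + 0} = \frac{1}{-10692} = - \frac{1}{10692}$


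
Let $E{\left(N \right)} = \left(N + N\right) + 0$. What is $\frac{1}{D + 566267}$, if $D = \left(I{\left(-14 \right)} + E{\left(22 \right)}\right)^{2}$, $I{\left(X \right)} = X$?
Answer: $\frac{1}{567167} \approx 1.7631 \cdot 10^{-6}$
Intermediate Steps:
$E{\left(N \right)} = 2 N$ ($E{\left(N \right)} = 2 N + 0 = 2 N$)
$D = 900$ ($D = \left(-14 + 2 \cdot 22\right)^{2} = \left(-14 + 44\right)^{2} = 30^{2} = 900$)
$\frac{1}{D + 566267} = \frac{1}{900 + 566267} = \frac{1}{567167}$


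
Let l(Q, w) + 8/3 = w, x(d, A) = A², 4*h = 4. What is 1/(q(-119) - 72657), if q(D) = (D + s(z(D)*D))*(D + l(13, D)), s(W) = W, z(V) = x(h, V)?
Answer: 3/1216552745 ≈ 2.4660e-9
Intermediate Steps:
h = 1 (h = (¼)*4 = 1)
l(Q, w) = -8/3 + w
z(V) = V²
q(D) = (-8/3 + 2*D)*(D + D³) (q(D) = (D + D²*D)*(D + (-8/3 + D)) = (D + D³)*(-8/3 + 2*D) = (-8/3 + 2*D)*(D + D³))
1/(q(-119) - 72657) = 1/((⅔)*(-119)*(-4 - 4*(-119)² + 3*(-119) + 3*(-119)³) - 72657) = 1/((⅔)*(-119)*(-4 - 4*14161 - 357 + 3*(-1685159)) - 72657) = 1/((⅔)*(-119)*(-4 - 56644 - 357 - 5055477) - 72657) = 1/((⅔)*(-119)*(-5112482) - 72657) = 1/(1216770716/3 - 72657) = 1/(1216552745/3) = 3/1216552745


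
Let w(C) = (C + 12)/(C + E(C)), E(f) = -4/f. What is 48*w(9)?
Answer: 1296/11 ≈ 117.82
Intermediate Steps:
w(C) = (12 + C)/(C - 4/C) (w(C) = (C + 12)/(C - 4/C) = (12 + C)/(C - 4/C))
48*w(9) = 48*(9*(12 + 9)/(-4 + 9²)) = 48*(9*21/(-4 + 81)) = 48*(9*21/77) = 48*(9*(1/77)*21) = 48*(27/11) = 1296/11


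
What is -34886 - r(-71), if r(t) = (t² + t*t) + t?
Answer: -44897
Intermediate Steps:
r(t) = t + 2*t² (r(t) = (t² + t²) + t = 2*t² + t = t + 2*t²)
-34886 - r(-71) = -34886 - (-71)*(1 + 2*(-71)) = -34886 - (-71)*(1 - 142) = -34886 - (-71)*(-141) = -34886 - 1*10011 = -34886 - 10011 = -44897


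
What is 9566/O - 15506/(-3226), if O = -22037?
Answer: 155422903/35545681 ≈ 4.3725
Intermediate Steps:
9566/O - 15506/(-3226) = 9566/(-22037) - 15506/(-3226) = 9566*(-1/22037) - 15506*(-1/3226) = -9566/22037 + 7753/1613 = 155422903/35545681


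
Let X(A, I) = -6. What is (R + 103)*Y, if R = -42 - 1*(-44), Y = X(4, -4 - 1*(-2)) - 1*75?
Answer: -8505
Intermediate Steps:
Y = -81 (Y = -6 - 1*75 = -6 - 75 = -81)
R = 2 (R = -42 + 44 = 2)
(R + 103)*Y = (2 + 103)*(-81) = 105*(-81) = -8505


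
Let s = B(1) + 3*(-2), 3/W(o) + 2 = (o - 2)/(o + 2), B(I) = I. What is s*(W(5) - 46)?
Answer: 2635/11 ≈ 239.55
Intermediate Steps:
W(o) = 3/(-2 + (-2 + o)/(2 + o)) (W(o) = 3/(-2 + (o - 2)/(o + 2)) = 3/(-2 + (-2 + o)/(2 + o)))
s = -5 (s = 1 + 3*(-2) = 1 - 6 = -5)
s*(W(5) - 46) = -5*(3*(-2 - 1*5)/(6 + 5) - 46) = -5*(3*(-2 - 5)/11 - 46) = -5*(3*(1/11)*(-7) - 46) = -5*(-21/11 - 46) = -5*(-527/11) = 2635/11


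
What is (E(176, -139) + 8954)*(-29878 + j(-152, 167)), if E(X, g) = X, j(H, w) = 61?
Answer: -272229210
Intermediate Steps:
(E(176, -139) + 8954)*(-29878 + j(-152, 167)) = (176 + 8954)*(-29878 + 61) = 9130*(-29817) = -272229210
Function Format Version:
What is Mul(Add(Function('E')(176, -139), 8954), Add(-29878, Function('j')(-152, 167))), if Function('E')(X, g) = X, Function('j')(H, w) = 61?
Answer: -272229210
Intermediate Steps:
Mul(Add(Function('E')(176, -139), 8954), Add(-29878, Function('j')(-152, 167))) = Mul(Add(176, 8954), Add(-29878, 61)) = Mul(9130, -29817) = -272229210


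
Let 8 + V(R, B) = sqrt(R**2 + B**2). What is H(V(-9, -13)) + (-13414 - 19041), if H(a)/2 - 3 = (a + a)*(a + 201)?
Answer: -37625 + 3700*sqrt(10) ≈ -25925.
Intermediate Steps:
V(R, B) = -8 + sqrt(B**2 + R**2) (V(R, B) = -8 + sqrt(R**2 + B**2) = -8 + sqrt(B**2 + R**2))
H(a) = 6 + 4*a*(201 + a) (H(a) = 6 + 2*((a + a)*(a + 201)) = 6 + 2*((2*a)*(201 + a)) = 6 + 2*(2*a*(201 + a)) = 6 + 4*a*(201 + a))
H(V(-9, -13)) + (-13414 - 19041) = (6 + 4*(-8 + sqrt((-13)**2 + (-9)**2))**2 + 804*(-8 + sqrt((-13)**2 + (-9)**2))) + (-13414 - 19041) = (6 + 4*(-8 + sqrt(169 + 81))**2 + 804*(-8 + sqrt(169 + 81))) - 32455 = (6 + 4*(-8 + sqrt(250))**2 + 804*(-8 + sqrt(250))) - 32455 = (6 + 4*(-8 + 5*sqrt(10))**2 + 804*(-8 + 5*sqrt(10))) - 32455 = (6 + 4*(-8 + 5*sqrt(10))**2 + (-6432 + 4020*sqrt(10))) - 32455 = (-6426 + 4*(-8 + 5*sqrt(10))**2 + 4020*sqrt(10)) - 32455 = -38881 + 4*(-8 + 5*sqrt(10))**2 + 4020*sqrt(10)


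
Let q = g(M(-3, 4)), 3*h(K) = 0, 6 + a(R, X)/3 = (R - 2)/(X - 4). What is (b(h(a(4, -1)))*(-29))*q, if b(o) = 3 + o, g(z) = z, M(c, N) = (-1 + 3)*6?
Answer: -1044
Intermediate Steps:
M(c, N) = 12 (M(c, N) = 2*6 = 12)
a(R, X) = -18 + 3*(-2 + R)/(-4 + X) (a(R, X) = -18 + 3*((R - 2)/(X - 4)) = -18 + 3*((-2 + R)/(-4 + X)) = -18 + 3*(-2 + R)/(-4 + X))
h(K) = 0 (h(K) = (⅓)*0 = 0)
q = 12
(b(h(a(4, -1)))*(-29))*q = ((3 + 0)*(-29))*12 = (3*(-29))*12 = -87*12 = -1044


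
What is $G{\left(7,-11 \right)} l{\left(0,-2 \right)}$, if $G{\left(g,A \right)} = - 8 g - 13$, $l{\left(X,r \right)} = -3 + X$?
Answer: $207$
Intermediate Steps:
$G{\left(g,A \right)} = -13 - 8 g$
$G{\left(7,-11 \right)} l{\left(0,-2 \right)} = \left(-13 - 56\right) \left(-3 + 0\right) = \left(-13 - 56\right) \left(-3\right) = \left(-69\right) \left(-3\right) = 207$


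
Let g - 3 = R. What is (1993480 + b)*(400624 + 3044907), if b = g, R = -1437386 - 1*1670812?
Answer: -3840785088665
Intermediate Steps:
R = -3108198 (R = -1437386 - 1670812 = -3108198)
g = -3108195 (g = 3 - 3108198 = -3108195)
b = -3108195
(1993480 + b)*(400624 + 3044907) = (1993480 - 3108195)*(400624 + 3044907) = -1114715*3445531 = -3840785088665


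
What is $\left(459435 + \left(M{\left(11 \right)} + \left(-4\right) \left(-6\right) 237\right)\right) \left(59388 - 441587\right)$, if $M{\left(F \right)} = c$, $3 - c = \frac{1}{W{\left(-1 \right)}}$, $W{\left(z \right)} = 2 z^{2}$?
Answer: $- \frac{355541001949}{2} \approx -1.7777 \cdot 10^{11}$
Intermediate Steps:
$c = \frac{5}{2}$ ($c = 3 - \frac{1}{2 \left(-1\right)^{2}} = 3 - \frac{1}{2 \cdot 1} = 3 - \frac{1}{2} = \frac{5}{2} \approx 2.5$)
$M{\left(F \right)} = \frac{5}{2}$
$\left(459435 + \left(M{\left(11 \right)} + \left(-4\right) \left(-6\right) 237\right)\right) \left(59388 - 441587\right) = \left(459435 + \left(\frac{5}{2} + \left(-4\right) \left(-6\right) 237\right)\right) \left(59388 - 441587\right) = \left(459435 + \left(\frac{5}{2} + 24 \cdot 237\right)\right) \left(-382199\right) = \left(459435 + \left(\frac{5}{2} + 5688\right)\right) \left(-382199\right) = \left(459435 + \frac{11381}{2}\right) \left(-382199\right) = \frac{930251}{2} \left(-382199\right) = - \frac{355541001949}{2}$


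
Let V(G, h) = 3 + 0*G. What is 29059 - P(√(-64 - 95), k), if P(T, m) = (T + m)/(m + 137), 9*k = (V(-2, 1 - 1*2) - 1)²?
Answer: 35945979/1237 - 9*I*√159/1237 ≈ 29059.0 - 0.091743*I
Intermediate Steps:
V(G, h) = 3 (V(G, h) = 3 + 0 = 3)
k = 4/9 (k = (3 - 1)²/9 = (⅑)*2² = (⅑)*4 = 4/9 ≈ 0.44444)
P(T, m) = (T + m)/(137 + m)
29059 - P(√(-64 - 95), k) = 29059 - (√(-64 - 95) + 4/9)/(137 + 4/9) = 29059 - (√(-159) + 4/9)/1237/9 = 29059 - 9*(I*√159 + 4/9)/1237 = 29059 - 9*(4/9 + I*√159)/1237 = 29059 - (4/1237 + 9*I*√159/1237) = 29059 + (-4/1237 - 9*I*√159/1237) = 35945979/1237 - 9*I*√159/1237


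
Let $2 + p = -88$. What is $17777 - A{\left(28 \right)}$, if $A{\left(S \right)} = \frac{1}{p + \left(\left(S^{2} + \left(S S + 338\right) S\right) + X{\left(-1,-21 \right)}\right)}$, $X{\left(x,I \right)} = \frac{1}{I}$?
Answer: $\frac{11987191072}{674309} \approx 17777.0$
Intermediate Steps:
$p = -90$ ($p = -2 - 88 = -90$)
$A{\left(S \right)} = \frac{1}{- \frac{1891}{21} + S^{2} + S \left(338 + S^{2}\right)}$ ($A{\left(S \right)} = \frac{1}{-90 + \left(\left(S^{2} + \left(S S + 338\right) S\right) + \frac{1}{-21}\right)} = \frac{1}{-90 - \left(\frac{1}{21} - S^{2} - \left(S^{2} + 338\right) S\right)} = \frac{1}{-90 - \left(\frac{1}{21} - S^{2} - \left(338 + S^{2}\right) S\right)} = \frac{1}{-90 - \left(\frac{1}{21} - S^{2} - S \left(338 + S^{2}\right)\right)} = \frac{1}{-90 + \left(- \frac{1}{21} + S^{2} + S \left(338 + S^{2}\right)\right)} = \frac{1}{- \frac{1891}{21} + S^{2} + S \left(338 + S^{2}\right)}$)
$17777 - A{\left(28 \right)} = 17777 - \frac{21}{-1891 + 21 \cdot 28^{2} + 21 \cdot 28^{3} + 7098 \cdot 28} = 17777 - \frac{21}{-1891 + 21 \cdot 784 + 21 \cdot 21952 + 198744} = 17777 - \frac{21}{-1891 + 16464 + 460992 + 198744} = 17777 - \frac{21}{674309} = \frac{11987191072}{674309}$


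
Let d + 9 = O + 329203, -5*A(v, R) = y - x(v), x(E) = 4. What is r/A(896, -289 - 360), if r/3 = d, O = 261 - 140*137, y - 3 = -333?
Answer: 4654125/334 ≈ 13935.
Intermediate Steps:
y = -330 (y = 3 - 333 = -330)
A(v, R) = 334/5 (A(v, R) = -(-330 - 1*4)/5 = -(-330 - 4)/5 = -⅕*(-334) = 334/5)
O = -18919 (O = 261 - 19180 = -18919)
d = 310275 (d = -9 + (-18919 + 329203) = -9 + 310284 = 310275)
r = 930825 (r = 3*310275 = 930825)
r/A(896, -289 - 360) = 930825/(334/5) = 930825*(5/334) = 4654125/334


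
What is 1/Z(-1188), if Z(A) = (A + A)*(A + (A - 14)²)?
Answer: -1/3430031616 ≈ -2.9154e-10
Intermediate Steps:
Z(A) = 2*A*(A + (-14 + A)²) (Z(A) = (2*A)*(A + (-14 + A)²) = 2*A*(A + (-14 + A)²))
1/Z(-1188) = 1/(2*(-1188)*(-1188 + (-14 - 1188)²)) = 1/(2*(-1188)*(-1188 + (-1202)²)) = 1/(2*(-1188)*(-1188 + 1444804)) = 1/(2*(-1188)*1443616) = 1/(-3430031616) = -1/3430031616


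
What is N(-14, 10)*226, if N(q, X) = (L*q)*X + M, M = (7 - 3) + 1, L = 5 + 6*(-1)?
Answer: 32770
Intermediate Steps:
L = -1 (L = 5 - 6 = -1)
M = 5 (M = 4 + 1 = 5)
N(q, X) = 5 - X*q (N(q, X) = (-q)*X + 5 = -X*q + 5 = 5 - X*q)
N(-14, 10)*226 = (5 - 1*10*(-14))*226 = (5 + 140)*226 = 145*226 = 32770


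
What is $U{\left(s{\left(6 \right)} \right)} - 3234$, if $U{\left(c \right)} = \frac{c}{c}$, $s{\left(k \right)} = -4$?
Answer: $-3233$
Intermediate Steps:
$U{\left(c \right)} = 1$
$U{\left(s{\left(6 \right)} \right)} - 3234 = 1 - 3234 = -3233$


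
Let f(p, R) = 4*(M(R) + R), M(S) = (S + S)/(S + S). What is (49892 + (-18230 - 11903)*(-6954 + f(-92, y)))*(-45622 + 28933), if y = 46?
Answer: -3403383931530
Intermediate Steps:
M(S) = 1 (M(S) = (2*S)/((2*S)) = (2*S)*(1/(2*S)) = 1)
f(p, R) = 4 + 4*R (f(p, R) = 4*(1 + R) = 4 + 4*R)
(49892 + (-18230 - 11903)*(-6954 + f(-92, y)))*(-45622 + 28933) = (49892 + (-18230 - 11903)*(-6954 + (4 + 4*46)))*(-45622 + 28933) = (49892 - 30133*(-6954 + (4 + 184)))*(-16689) = (49892 - 30133*(-6954 + 188))*(-16689) = (49892 - 30133*(-6766))*(-16689) = (49892 + 203879878)*(-16689) = 203929770*(-16689) = -3403383931530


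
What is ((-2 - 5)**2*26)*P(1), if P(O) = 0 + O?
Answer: 1274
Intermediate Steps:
P(O) = O
((-2 - 5)**2*26)*P(1) = ((-2 - 5)**2*26)*1 = ((-7)**2*26)*1 = (49*26)*1 = 1274*1 = 1274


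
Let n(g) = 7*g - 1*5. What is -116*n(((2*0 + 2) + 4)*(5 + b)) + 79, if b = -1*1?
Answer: -18829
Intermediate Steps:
b = -1
n(g) = -5 + 7*g (n(g) = 7*g - 5 = -5 + 7*g)
-116*n(((2*0 + 2) + 4)*(5 + b)) + 79 = -116*(-5 + 7*(((2*0 + 2) + 4)*(5 - 1))) + 79 = -116*(-5 + 7*(((0 + 2) + 4)*4)) + 79 = -116*(-5 + 7*((2 + 4)*4)) + 79 = -116*(-5 + 7*(6*4)) + 79 = -116*(-5 + 7*24) + 79 = -116*(-5 + 168) + 79 = -116*163 + 79 = -18908 + 79 = -18829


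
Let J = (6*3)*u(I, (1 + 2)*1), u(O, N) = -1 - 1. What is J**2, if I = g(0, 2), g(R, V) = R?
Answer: 1296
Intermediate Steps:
I = 0
u(O, N) = -2
J = -36 (J = (6*3)*(-2) = 18*(-2) = -36)
J**2 = (-36)**2 = 1296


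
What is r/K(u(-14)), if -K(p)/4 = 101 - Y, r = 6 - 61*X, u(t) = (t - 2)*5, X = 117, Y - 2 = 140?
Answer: -7131/164 ≈ -43.482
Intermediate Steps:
Y = 142 (Y = 2 + 140 = 142)
u(t) = -10 + 5*t (u(t) = (-2 + t)*5 = -10 + 5*t)
r = -7131 (r = 6 - 61*117 = 6 - 7137 = -7131)
K(p) = 164 (K(p) = -4*(101 - 1*142) = -4*(101 - 142) = -4*(-41) = 164)
r/K(u(-14)) = -7131/164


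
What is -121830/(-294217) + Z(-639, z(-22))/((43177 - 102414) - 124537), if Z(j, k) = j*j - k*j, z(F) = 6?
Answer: -32957940405/18023144986 ≈ -1.8286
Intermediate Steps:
Z(j, k) = j**2 - j*k
-121830/(-294217) + Z(-639, z(-22))/((43177 - 102414) - 124537) = -121830/(-294217) + (-639*(-639 - 1*6))/((43177 - 102414) - 124537) = -121830*(-1/294217) + (-639*(-639 - 6))/(-59237 - 124537) = 121830/294217 - 639*(-645)/(-183774) = 121830/294217 + 412155*(-1/183774) = 121830/294217 - 137385/61258 = -32957940405/18023144986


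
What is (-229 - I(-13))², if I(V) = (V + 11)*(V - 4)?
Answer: 69169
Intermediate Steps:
I(V) = (-4 + V)*(11 + V) (I(V) = (11 + V)*(-4 + V) = (-4 + V)*(11 + V))
(-229 - I(-13))² = (-229 - (-44 + (-13)² + 7*(-13)))² = (-229 - (-44 + 169 - 91))² = (-229 - 1*34)² = (-229 - 34)² = (-263)² = 69169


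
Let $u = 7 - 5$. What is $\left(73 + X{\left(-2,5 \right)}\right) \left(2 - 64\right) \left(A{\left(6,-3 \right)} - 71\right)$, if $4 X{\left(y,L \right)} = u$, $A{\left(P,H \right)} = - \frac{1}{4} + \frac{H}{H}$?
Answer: $\frac{1280517}{4} \approx 3.2013 \cdot 10^{5}$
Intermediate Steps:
$A{\left(P,H \right)} = \frac{3}{4}$ ($A{\left(P,H \right)} = \left(-1\right) \frac{1}{4} + 1 = - \frac{1}{4} + 1 = \frac{3}{4}$)
$u = 2$
$X{\left(y,L \right)} = \frac{1}{2}$ ($X{\left(y,L \right)} = \frac{1}{4} \cdot 2 = \frac{1}{2}$)
$\left(73 + X{\left(-2,5 \right)}\right) \left(2 - 64\right) \left(A{\left(6,-3 \right)} - 71\right) = \left(73 + \frac{1}{2}\right) \left(2 - 64\right) \left(\frac{3}{4} - 71\right) = \frac{147 \left(\left(-62\right) \left(- \frac{281}{4}\right)\right)}{2} = \frac{147}{2} \cdot \frac{8711}{2} = \frac{1280517}{4}$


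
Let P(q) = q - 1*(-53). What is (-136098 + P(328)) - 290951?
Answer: -426668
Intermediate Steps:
P(q) = 53 + q (P(q) = q + 53 = 53 + q)
(-136098 + P(328)) - 290951 = (-136098 + (53 + 328)) - 290951 = (-136098 + 381) - 290951 = -135717 - 290951 = -426668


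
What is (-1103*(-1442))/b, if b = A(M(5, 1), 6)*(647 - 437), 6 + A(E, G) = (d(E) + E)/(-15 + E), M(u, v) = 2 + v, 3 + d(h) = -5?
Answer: -454436/335 ≈ -1356.5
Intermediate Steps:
d(h) = -8 (d(h) = -3 - 5 = -8)
A(E, G) = -6 + (-8 + E)/(-15 + E)
b = -2345/2 (b = ((82 - 5*(2 + 1))/(-15 + (2 + 1)))*(647 - 437) = ((82 - 5*3)/(-15 + 3))*210 = ((82 - 15)/(-12))*210 = -1/12*67*210 = -67/12*210 = -2345/2 ≈ -1172.5)
(-1103*(-1442))/b = (-1103*(-1442))/(-2345/2) = 1590526*(-2/2345) = -454436/335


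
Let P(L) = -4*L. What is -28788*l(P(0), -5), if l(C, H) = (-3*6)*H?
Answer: -2590920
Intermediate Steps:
l(C, H) = -18*H
-28788*l(P(0), -5) = -(-518184)*(-5) = -28788*90 = -2590920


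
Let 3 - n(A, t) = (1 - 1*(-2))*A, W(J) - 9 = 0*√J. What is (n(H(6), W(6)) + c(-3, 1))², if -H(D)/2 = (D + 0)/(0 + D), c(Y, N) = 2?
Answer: 121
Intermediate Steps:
H(D) = -2 (H(D) = -2*(D + 0)/(0 + D) = -2*D/D = -2*1 = -2)
W(J) = 9 (W(J) = 9 + 0*√J = 9 + 0 = 9)
n(A, t) = 3 - 3*A (n(A, t) = 3 - (1 - 1*(-2))*A = 3 - (1 + 2)*A = 3 - 3*A)
(n(H(6), W(6)) + c(-3, 1))² = ((3 - 3*(-2)) + 2)² = ((3 + 6) + 2)² = (9 + 2)² = 11² = 121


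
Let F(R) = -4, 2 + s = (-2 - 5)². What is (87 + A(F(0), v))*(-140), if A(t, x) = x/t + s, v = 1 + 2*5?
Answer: -18375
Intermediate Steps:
v = 11 (v = 1 + 10 = 11)
s = 47 (s = -2 + (-2 - 5)² = -2 + (-7)² = -2 + 49 = 47)
A(t, x) = 47 + x/t (A(t, x) = x/t + 47 = 47 + x/t)
(87 + A(F(0), v))*(-140) = (87 + (47 + 11/(-4)))*(-140) = (87 + (47 + 11*(-¼)))*(-140) = (87 + (47 - 11/4))*(-140) = (87 + 177/4)*(-140) = (525/4)*(-140) = -18375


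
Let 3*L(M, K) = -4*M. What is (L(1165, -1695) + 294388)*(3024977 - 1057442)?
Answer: 576162455880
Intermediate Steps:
L(M, K) = -4*M/3 (L(M, K) = (-4*M)/3 = -4*M/3)
(L(1165, -1695) + 294388)*(3024977 - 1057442) = (-4/3*1165 + 294388)*(3024977 - 1057442) = (-4660/3 + 294388)*1967535 = (878504/3)*1967535 = 576162455880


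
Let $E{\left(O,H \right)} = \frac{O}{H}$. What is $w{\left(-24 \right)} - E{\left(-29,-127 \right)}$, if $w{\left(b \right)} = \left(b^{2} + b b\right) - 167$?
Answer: $\frac{125066}{127} \approx 984.77$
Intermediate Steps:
$w{\left(b \right)} = -167 + 2 b^{2}$ ($w{\left(b \right)} = \left(b^{2} + b^{2}\right) - 167 = 2 b^{2} - 167 = -167 + 2 b^{2}$)
$w{\left(-24 \right)} - E{\left(-29,-127 \right)} = \left(-167 + 2 \left(-24\right)^{2}\right) - - \frac{29}{-127} = \left(-167 + 2 \cdot 576\right) - \left(-29\right) \left(- \frac{1}{127}\right) = \left(-167 + 1152\right) - \frac{29}{127} = 985 - \frac{29}{127} = \frac{125066}{127}$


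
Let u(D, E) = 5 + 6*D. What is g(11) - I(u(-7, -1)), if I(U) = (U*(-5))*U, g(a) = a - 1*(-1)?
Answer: 6857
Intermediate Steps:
g(a) = 1 + a (g(a) = a + 1 = 1 + a)
I(U) = -5*U² (I(U) = (-5*U)*U = -5*U²)
g(11) - I(u(-7, -1)) = (1 + 11) - (-5)*(5 + 6*(-7))² = 12 - (-5)*(5 - 42)² = 12 - (-5)*(-37)² = 12 - (-5)*1369 = 12 - 1*(-6845) = 12 + 6845 = 6857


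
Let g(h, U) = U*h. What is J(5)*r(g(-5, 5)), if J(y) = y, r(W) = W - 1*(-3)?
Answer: -110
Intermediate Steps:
r(W) = 3 + W (r(W) = W + 3 = 3 + W)
J(5)*r(g(-5, 5)) = 5*(3 + 5*(-5)) = 5*(3 - 25) = 5*(-22) = -110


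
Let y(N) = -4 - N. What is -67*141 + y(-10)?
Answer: -9441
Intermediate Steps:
-67*141 + y(-10) = -67*141 + (-4 - 1*(-10)) = -9447 + (-4 + 10) = -9447 + 6 = -9441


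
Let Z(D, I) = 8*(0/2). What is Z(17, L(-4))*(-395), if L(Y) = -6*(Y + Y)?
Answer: 0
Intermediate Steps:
L(Y) = -12*Y
Z(D, I) = 0 (Z(D, I) = 8*(0*(1/2)) = 8*0 = 0)
Z(17, L(-4))*(-395) = 0*(-395) = 0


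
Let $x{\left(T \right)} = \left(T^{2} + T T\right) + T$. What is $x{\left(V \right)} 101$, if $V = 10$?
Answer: $21210$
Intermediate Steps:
$x{\left(T \right)} = T + 2 T^{2}$ ($x{\left(T \right)} = \left(T^{2} + T^{2}\right) + T = 2 T^{2} + T = T + 2 T^{2}$)
$x{\left(V \right)} 101 = 10 \left(1 + 2 \cdot 10\right) 101 = 10 \left(1 + 20\right) 101 = 10 \cdot 21 \cdot 101 = 210 \cdot 101 = 21210$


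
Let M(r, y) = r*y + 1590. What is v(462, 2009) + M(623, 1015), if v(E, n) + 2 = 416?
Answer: 634349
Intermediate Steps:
M(r, y) = 1590 + r*y
v(E, n) = 414 (v(E, n) = -2 + 416 = 414)
v(462, 2009) + M(623, 1015) = 414 + (1590 + 623*1015) = 414 + (1590 + 632345) = 414 + 633935 = 634349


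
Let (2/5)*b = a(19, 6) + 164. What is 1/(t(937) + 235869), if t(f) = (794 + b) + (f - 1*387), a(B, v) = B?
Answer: 2/475341 ≈ 4.2075e-6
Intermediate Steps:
b = 915/2 (b = 5*(19 + 164)/2 = (5/2)*183 = 915/2 ≈ 457.50)
t(f) = 1729/2 + f (t(f) = (794 + 915/2) + (f - 1*387) = 2503/2 + (f - 387) = 2503/2 + (-387 + f) = 1729/2 + f)
1/(t(937) + 235869) = 1/((1729/2 + 937) + 235869) = 1/(3603/2 + 235869) = 1/(475341/2) = 2/475341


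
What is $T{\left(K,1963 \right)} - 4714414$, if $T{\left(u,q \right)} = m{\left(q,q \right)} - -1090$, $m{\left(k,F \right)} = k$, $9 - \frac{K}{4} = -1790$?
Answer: $-4711361$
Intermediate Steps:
$K = 7196$ ($K = 36 - -7160 = 36 + 7160 = 7196$)
$T{\left(u,q \right)} = 1090 + q$ ($T{\left(u,q \right)} = q - -1090 = q + 1090 = 1090 + q$)
$T{\left(K,1963 \right)} - 4714414 = \left(1090 + 1963\right) - 4714414 = 3053 - 4714414 = -4711361$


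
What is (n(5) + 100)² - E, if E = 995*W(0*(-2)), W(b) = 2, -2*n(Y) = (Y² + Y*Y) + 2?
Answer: 3486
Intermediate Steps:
n(Y) = -1 - Y² (n(Y) = -((Y² + Y*Y) + 2)/2 = -((Y² + Y²) + 2)/2 = -(2*Y² + 2)/2 = -(2 + 2*Y²)/2 = -1 - Y²)
E = 1990 (E = 995*2 = 1990)
(n(5) + 100)² - E = ((-1 - 1*5²) + 100)² - 1*1990 = ((-1 - 1*25) + 100)² - 1990 = ((-1 - 25) + 100)² - 1990 = (-26 + 100)² - 1990 = 74² - 1990 = 5476 - 1990 = 3486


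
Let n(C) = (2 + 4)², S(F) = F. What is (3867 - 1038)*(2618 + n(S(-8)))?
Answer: 7508166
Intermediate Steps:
n(C) = 36 (n(C) = 6² = 36)
(3867 - 1038)*(2618 + n(S(-8))) = (3867 - 1038)*(2618 + 36) = 2829*2654 = 7508166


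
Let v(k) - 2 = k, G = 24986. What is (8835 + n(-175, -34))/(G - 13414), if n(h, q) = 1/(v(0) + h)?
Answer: 764227/1000978 ≈ 0.76348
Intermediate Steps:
v(k) = 2 + k
n(h, q) = 1/(2 + h) (n(h, q) = 1/((2 + 0) + h) = 1/(2 + h))
(8835 + n(-175, -34))/(G - 13414) = (8835 + 1/(2 - 175))/(24986 - 13414) = (8835 + 1/(-173))/11572 = (8835 - 1/173)*(1/11572) = (1528454/173)*(1/11572) = 764227/1000978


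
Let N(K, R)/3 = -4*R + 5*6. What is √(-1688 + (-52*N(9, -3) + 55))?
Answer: I*√8185 ≈ 90.471*I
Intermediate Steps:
N(K, R) = 90 - 12*R (N(K, R) = 3*(-4*R + 5*6) = 3*(-4*R + 30) = 3*(30 - 4*R) = 90 - 12*R)
√(-1688 + (-52*N(9, -3) + 55)) = √(-1688 + (-52*(90 - 12*(-3)) + 55)) = √(-1688 + (-52*(90 + 36) + 55)) = √(-1688 + (-52*126 + 55)) = √(-1688 + (-6552 + 55)) = √(-1688 - 6497) = √(-8185) = I*√8185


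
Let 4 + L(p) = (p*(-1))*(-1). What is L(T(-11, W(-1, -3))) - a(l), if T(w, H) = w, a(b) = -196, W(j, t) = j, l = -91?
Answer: 181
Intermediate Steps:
L(p) = -4 + p (L(p) = -4 + (p*(-1))*(-1) = -4 - p*(-1) = -4 + p)
L(T(-11, W(-1, -3))) - a(l) = (-4 - 11) - 1*(-196) = -15 + 196 = 181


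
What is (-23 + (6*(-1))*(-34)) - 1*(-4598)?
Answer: 4779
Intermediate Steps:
(-23 + (6*(-1))*(-34)) - 1*(-4598) = (-23 - 6*(-34)) + 4598 = (-23 + 204) + 4598 = 181 + 4598 = 4779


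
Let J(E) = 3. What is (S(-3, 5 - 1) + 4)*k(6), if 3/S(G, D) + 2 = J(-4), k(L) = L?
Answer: 42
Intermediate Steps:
S(G, D) = 3 (S(G, D) = 3/(-2 + 3) = 3/1 = 3*1 = 3)
(S(-3, 5 - 1) + 4)*k(6) = (3 + 4)*6 = 7*6 = 42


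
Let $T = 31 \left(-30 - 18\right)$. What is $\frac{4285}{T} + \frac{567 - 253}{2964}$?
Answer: $- \frac{1019459}{367536} \approx -2.7738$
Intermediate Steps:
$T = -1488$ ($T = 31 \left(-48\right) = -1488$)
$\frac{4285}{T} + \frac{567 - 253}{2964} = \frac{4285}{-1488} + \frac{567 - 253}{2964} = 4285 \left(- \frac{1}{1488}\right) + \left(567 - 253\right) \frac{1}{2964} = - \frac{4285}{1488} + 314 \cdot \frac{1}{2964} = - \frac{4285}{1488} + \frac{157}{1482} = - \frac{1019459}{367536}$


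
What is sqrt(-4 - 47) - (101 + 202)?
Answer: -303 + I*sqrt(51) ≈ -303.0 + 7.1414*I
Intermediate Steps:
sqrt(-4 - 47) - (101 + 202) = sqrt(-51) - 1*303 = I*sqrt(51) - 303 = -303 + I*sqrt(51)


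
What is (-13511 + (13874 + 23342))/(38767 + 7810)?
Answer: 23705/46577 ≈ 0.50894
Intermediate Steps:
(-13511 + (13874 + 23342))/(38767 + 7810) = (-13511 + 37216)/46577 = 23705*(1/46577) = 23705/46577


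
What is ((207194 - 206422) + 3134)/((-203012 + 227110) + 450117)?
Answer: 558/67745 ≈ 0.0082368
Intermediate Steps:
((207194 - 206422) + 3134)/((-203012 + 227110) + 450117) = (772 + 3134)/(24098 + 450117) = 3906/474215 = 3906*(1/474215) = 558/67745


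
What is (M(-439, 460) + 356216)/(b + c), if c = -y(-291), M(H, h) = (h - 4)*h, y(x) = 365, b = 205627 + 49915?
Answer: 565976/255177 ≈ 2.2180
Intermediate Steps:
b = 255542
M(H, h) = h*(-4 + h) (M(H, h) = (-4 + h)*h = h*(-4 + h))
c = -365 (c = -1*365 = -365)
(M(-439, 460) + 356216)/(b + c) = (460*(-4 + 460) + 356216)/(255542 - 365) = (460*456 + 356216)/255177 = (209760 + 356216)*(1/255177) = 565976*(1/255177) = 565976/255177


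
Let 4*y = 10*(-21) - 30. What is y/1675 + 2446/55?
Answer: 32750/737 ≈ 44.437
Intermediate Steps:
y = -60 (y = (10*(-21) - 30)/4 = (-210 - 30)/4 = (¼)*(-240) = -60)
y/1675 + 2446/55 = -60/1675 + 2446/55 = -60*1/1675 + 2446*(1/55) = -12/335 + 2446/55 = 32750/737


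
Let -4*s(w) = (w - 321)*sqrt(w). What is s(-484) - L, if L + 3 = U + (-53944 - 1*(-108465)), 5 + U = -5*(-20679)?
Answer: -157908 + 8855*I/2 ≈ -1.5791e+5 + 4427.5*I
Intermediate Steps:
U = 103390 (U = -5 - 5*(-20679) = -5 + 103395 = 103390)
L = 157908 (L = -3 + (103390 + (-53944 - 1*(-108465))) = -3 + (103390 + (-53944 + 108465)) = -3 + (103390 + 54521) = -3 + 157911 = 157908)
s(w) = -sqrt(w)*(-321 + w)/4 (s(w) = -(w - 321)*sqrt(w)/4 = -(-321 + w)*sqrt(w)/4 = -sqrt(w)*(-321 + w)/4)
s(-484) - L = sqrt(-484)*(321 - 1*(-484))/4 - 1*157908 = (22*I)*(321 + 484)/4 - 157908 = (1/4)*(22*I)*805 - 157908 = 8855*I/2 - 157908 = -157908 + 8855*I/2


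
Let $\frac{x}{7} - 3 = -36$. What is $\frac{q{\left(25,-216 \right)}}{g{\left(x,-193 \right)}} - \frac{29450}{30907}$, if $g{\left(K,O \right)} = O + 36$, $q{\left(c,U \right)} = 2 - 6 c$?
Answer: $- \frac{1594}{156529} \approx -0.010183$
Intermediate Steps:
$x = -231$ ($x = 21 + 7 \left(-36\right) = 21 - 252 = -231$)
$g{\left(K,O \right)} = 36 + O$
$\frac{q{\left(25,-216 \right)}}{g{\left(x,-193 \right)}} - \frac{29450}{30907} = \frac{2 - 150}{36 - 193} - \frac{29450}{30907} = \frac{2 - 150}{-157} - \frac{950}{997} = \left(-148\right) \left(- \frac{1}{157}\right) - \frac{950}{997} = \frac{148}{157} - \frac{950}{997} = - \frac{1594}{156529}$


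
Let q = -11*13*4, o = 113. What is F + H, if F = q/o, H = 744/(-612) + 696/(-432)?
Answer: -272777/34578 ≈ -7.8887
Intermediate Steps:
q = -572 (q = -143*4 = -572)
H = -865/306 (H = 744*(-1/612) + 696*(-1/432) = -62/51 - 29/18 = -865/306 ≈ -2.8268)
F = -572/113 ≈ -5.0620
F + H = -572/113 - 865/306 = -272777/34578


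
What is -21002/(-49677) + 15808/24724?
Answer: 326136866/307053537 ≈ 1.0621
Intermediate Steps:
-21002/(-49677) + 15808/24724 = -21002*(-1/49677) + 15808*(1/24724) = 21002/49677 + 3952/6181 = 326136866/307053537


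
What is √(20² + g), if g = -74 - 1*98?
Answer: 2*√57 ≈ 15.100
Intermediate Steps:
g = -172 (g = -74 - 98 = -172)
√(20² + g) = √(20² - 172) = √(400 - 172) = √228 = 2*√57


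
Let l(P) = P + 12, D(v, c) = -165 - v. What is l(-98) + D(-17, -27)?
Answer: -234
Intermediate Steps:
l(P) = 12 + P
l(-98) + D(-17, -27) = (12 - 98) + (-165 - 1*(-17)) = -86 + (-165 + 17) = -86 - 148 = -234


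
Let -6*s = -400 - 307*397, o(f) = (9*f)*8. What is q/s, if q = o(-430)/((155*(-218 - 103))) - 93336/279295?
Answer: 1601216208/113281896432685 ≈ 1.4135e-5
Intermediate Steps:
o(f) = 72*f
s = 122279/6 (s = -(-400 - 307*397)/6 = -(-400 - 121879)/6 = -1/6*(-122279) = 122279/6 ≈ 20380.)
q = 266869368/926421515 (q = (72*(-430))/((155*(-218 - 103))) - 93336/279295 = -30960/(155*(-321)) - 93336*1/279295 = -30960/(-49755) - 93336/279295 = -30960*(-1/49755) - 93336/279295 = 2064/3317 - 93336/279295 = 266869368/926421515 ≈ 0.28806)
q/s = 266869368/(926421515*(122279/6)) = (266869368/926421515)*(6/122279) = 1601216208/113281896432685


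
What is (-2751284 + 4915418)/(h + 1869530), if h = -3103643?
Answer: -721378/411371 ≈ -1.7536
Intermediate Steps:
(-2751284 + 4915418)/(h + 1869530) = (-2751284 + 4915418)/(-3103643 + 1869530) = 2164134/(-1234113) = 2164134*(-1/1234113) = -721378/411371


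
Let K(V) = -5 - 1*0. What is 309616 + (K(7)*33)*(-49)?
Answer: 317701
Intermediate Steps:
K(V) = -5 (K(V) = -5 + 0 = -5)
309616 + (K(7)*33)*(-49) = 309616 - 5*33*(-49) = 309616 - 165*(-49) = 309616 + 8085 = 317701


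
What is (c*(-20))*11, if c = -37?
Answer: 8140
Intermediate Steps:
(c*(-20))*11 = -37*(-20)*11 = 740*11 = 8140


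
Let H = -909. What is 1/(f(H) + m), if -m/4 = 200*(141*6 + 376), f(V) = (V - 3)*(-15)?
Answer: -1/963920 ≈ -1.0374e-6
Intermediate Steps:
f(V) = 45 - 15*V (f(V) = (-3 + V)*(-15) = 45 - 15*V)
m = -977600 (m = -800*(141*6 + 376) = -800*(846 + 376) = -800*1222 = -4*244400 = -977600)
1/(f(H) + m) = 1/((45 - 15*(-909)) - 977600) = 1/((45 + 13635) - 977600) = 1/(13680 - 977600) = 1/(-963920) = -1/963920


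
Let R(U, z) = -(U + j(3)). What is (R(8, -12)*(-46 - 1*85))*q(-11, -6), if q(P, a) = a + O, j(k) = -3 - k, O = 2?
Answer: -1048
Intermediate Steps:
q(P, a) = 2 + a (q(P, a) = a + 2 = 2 + a)
R(U, z) = 6 - U (R(U, z) = -(U + (-3 - 1*3)) = -(U + (-3 - 3)) = -(U - 6) = -(-6 + U) = 6 - U)
(R(8, -12)*(-46 - 1*85))*q(-11, -6) = ((6 - 1*8)*(-46 - 1*85))*(2 - 6) = ((6 - 8)*(-46 - 85))*(-4) = -2*(-131)*(-4) = 262*(-4) = -1048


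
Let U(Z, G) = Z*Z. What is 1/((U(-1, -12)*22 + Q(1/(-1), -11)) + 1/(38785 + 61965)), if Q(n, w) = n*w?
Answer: 100750/3324751 ≈ 0.030303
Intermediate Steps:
U(Z, G) = Z²
1/((U(-1, -12)*22 + Q(1/(-1), -11)) + 1/(38785 + 61965)) = 1/(((-1)²*22 - 11/(-1)) + 1/(38785 + 61965)) = 1/((1*22 - 1*(-11)) + 1/100750) = 1/((22 + 11) + 1/100750) = 1/(33 + 1/100750) = 1/(3324751/100750) = 100750/3324751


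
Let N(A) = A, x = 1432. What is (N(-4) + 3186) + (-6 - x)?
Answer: 1744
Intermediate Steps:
(N(-4) + 3186) + (-6 - x) = (-4 + 3186) + (-6 - 1*1432) = 3182 + (-6 - 1432) = 3182 - 1438 = 1744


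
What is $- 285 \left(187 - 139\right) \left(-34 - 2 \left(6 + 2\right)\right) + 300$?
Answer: $684300$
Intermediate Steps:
$- 285 \left(187 - 139\right) \left(-34 - 2 \left(6 + 2\right)\right) + 300 = - 285 \left(187 - 139\right) \left(-34 - 16\right) + 300 = - 285 \cdot 48 \left(-50\right) + 300 = \left(-285\right) \left(-2400\right) + 300 = 684000 + 300 = 684300$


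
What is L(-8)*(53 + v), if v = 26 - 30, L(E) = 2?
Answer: 98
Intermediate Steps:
v = -4
L(-8)*(53 + v) = 2*(53 - 4) = 2*49 = 98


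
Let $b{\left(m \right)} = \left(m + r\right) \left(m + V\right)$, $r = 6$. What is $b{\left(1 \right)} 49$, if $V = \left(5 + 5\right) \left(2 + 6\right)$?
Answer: $27783$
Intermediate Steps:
$V = 80$ ($V = 10 \cdot 8 = 80$)
$b{\left(m \right)} = \left(6 + m\right) \left(80 + m\right)$ ($b{\left(m \right)} = \left(m + 6\right) \left(m + 80\right) = \left(6 + m\right) \left(80 + m\right)$)
$b{\left(1 \right)} 49 = \left(480 + 1^{2} + 86 \cdot 1\right) 49 = \left(480 + 1 + 86\right) 49 = 567 \cdot 49 = 27783$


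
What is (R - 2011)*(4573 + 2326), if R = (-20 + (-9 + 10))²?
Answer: -11383350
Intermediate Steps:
R = 361 (R = (-20 + 1)² = (-19)² = 361)
(R - 2011)*(4573 + 2326) = (361 - 2011)*(4573 + 2326) = -1650*6899 = -11383350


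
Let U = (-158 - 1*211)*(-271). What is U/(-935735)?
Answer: -99999/935735 ≈ -0.10687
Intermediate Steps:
U = 99999 (U = (-158 - 211)*(-271) = -369*(-271) = 99999)
U/(-935735) = 99999/(-935735) = 99999*(-1/935735) = -99999/935735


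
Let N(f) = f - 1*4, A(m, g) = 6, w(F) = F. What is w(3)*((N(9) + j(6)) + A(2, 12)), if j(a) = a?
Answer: 51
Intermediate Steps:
N(f) = -4 + f (N(f) = f - 4 = -4 + f)
w(3)*((N(9) + j(6)) + A(2, 12)) = 3*(((-4 + 9) + 6) + 6) = 3*((5 + 6) + 6) = 3*(11 + 6) = 3*17 = 51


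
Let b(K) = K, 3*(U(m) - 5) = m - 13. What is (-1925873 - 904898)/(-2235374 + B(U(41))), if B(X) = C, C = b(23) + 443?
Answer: 2830771/2234908 ≈ 1.2666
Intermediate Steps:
U(m) = ⅔ + m/3 (U(m) = 5 + (m - 13)/3 = 5 + (-13 + m)/3 = 5 + (-13/3 + m/3) = ⅔ + m/3)
C = 466 (C = 23 + 443 = 466)
B(X) = 466
(-1925873 - 904898)/(-2235374 + B(U(41))) = (-1925873 - 904898)/(-2235374 + 466) = -2830771/(-2234908) = -2830771*(-1/2234908) = 2830771/2234908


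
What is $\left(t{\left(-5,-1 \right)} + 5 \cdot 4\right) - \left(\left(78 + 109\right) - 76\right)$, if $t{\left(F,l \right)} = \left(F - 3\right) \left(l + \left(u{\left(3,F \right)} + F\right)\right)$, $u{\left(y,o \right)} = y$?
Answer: $-67$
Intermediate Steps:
$t{\left(F,l \right)} = \left(-3 + F\right) \left(3 + F + l\right)$ ($t{\left(F,l \right)} = \left(F - 3\right) \left(l + \left(3 + F\right)\right) = \left(-3 + F\right) \left(3 + F + l\right)$)
$\left(t{\left(-5,-1 \right)} + 5 \cdot 4\right) - \left(\left(78 + 109\right) - 76\right) = \left(\left(-9 + \left(-5\right)^{2} - -3 - -5\right) + 5 \cdot 4\right) - \left(\left(78 + 109\right) - 76\right) = \left(\left(-9 + 25 + 3 + 5\right) + 20\right) - \left(187 - 76\right) = \left(24 + 20\right) - 111 = 44 - 111 = -67$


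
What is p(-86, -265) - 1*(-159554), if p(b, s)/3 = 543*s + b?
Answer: -272389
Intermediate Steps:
p(b, s) = 3*b + 1629*s (p(b, s) = 3*(543*s + b) = 3*(b + 543*s) = 3*b + 1629*s)
p(-86, -265) - 1*(-159554) = (3*(-86) + 1629*(-265)) - 1*(-159554) = (-258 - 431685) + 159554 = -431943 + 159554 = -272389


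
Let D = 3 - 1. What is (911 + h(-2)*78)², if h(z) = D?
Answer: 1138489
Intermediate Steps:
D = 2
h(z) = 2
(911 + h(-2)*78)² = (911 + 2*78)² = (911 + 156)² = 1067² = 1138489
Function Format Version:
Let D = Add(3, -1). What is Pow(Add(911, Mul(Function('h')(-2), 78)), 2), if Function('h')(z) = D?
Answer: 1138489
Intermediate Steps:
D = 2
Function('h')(z) = 2
Pow(Add(911, Mul(Function('h')(-2), 78)), 2) = Pow(Add(911, Mul(2, 78)), 2) = Pow(Add(911, 156), 2) = Pow(1067, 2) = 1138489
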